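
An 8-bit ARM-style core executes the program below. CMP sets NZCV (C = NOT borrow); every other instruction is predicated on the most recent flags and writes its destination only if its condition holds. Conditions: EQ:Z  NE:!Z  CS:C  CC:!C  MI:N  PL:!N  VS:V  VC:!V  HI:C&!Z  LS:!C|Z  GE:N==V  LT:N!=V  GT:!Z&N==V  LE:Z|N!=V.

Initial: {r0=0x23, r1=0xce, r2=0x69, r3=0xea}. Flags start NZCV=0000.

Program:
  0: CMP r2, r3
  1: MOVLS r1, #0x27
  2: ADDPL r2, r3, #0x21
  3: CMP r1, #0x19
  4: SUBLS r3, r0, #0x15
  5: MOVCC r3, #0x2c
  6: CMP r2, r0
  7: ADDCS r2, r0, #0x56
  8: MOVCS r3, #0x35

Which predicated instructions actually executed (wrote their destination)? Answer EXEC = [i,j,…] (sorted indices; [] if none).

0: ✓ CMP  NZCV=0000
1: ✓ MOVLS  r1←0x27
2: ✓ ADDPL  r2←0x0b
3: ✓ CMP  NZCV=0010
4: · SUBLS
5: · MOVCC
6: ✓ CMP  NZCV=1000
7: · ADDCS
8: · MOVCS

EXEC = [1,2]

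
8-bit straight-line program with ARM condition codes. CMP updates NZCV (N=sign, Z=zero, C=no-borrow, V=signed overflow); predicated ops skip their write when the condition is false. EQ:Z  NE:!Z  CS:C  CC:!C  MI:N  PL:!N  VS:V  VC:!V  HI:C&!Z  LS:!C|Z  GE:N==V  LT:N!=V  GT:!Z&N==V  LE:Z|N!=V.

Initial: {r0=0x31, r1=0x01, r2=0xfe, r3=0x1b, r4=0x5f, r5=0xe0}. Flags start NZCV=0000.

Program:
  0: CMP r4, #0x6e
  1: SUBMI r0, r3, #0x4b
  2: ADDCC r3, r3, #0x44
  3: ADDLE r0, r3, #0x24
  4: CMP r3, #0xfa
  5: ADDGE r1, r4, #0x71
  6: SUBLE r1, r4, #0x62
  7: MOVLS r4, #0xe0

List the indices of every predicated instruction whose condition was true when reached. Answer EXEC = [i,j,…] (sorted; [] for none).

EXEC = [1,2,3,5,7]

0: ✓ CMP  NZCV=1000
1: ✓ SUBMI  r0←0xd0
2: ✓ ADDCC  r3←0x5f
3: ✓ ADDLE  r0←0x83
4: ✓ CMP  NZCV=0000
5: ✓ ADDGE  r1←0xd0
6: · SUBLE
7: ✓ MOVLS  r4←0xe0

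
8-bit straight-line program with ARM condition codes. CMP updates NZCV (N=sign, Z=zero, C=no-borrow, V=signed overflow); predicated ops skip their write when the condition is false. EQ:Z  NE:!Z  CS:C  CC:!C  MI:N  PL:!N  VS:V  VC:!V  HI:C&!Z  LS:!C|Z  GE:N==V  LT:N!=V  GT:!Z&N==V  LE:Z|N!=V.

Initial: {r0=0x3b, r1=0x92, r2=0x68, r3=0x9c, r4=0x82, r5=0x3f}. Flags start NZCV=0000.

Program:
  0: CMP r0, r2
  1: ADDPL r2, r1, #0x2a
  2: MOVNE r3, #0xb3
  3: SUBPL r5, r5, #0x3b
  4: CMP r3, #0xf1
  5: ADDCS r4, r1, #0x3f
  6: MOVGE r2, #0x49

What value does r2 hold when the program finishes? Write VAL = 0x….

VAL = 0x68

[0] flags=1000 → (cmp)
[1] flags=1000 PL?F → skip
[2] flags=1000 NE?T → r3=0xb3
[3] flags=1000 PL?F → skip
[4] flags=1000 → (cmp)
[5] flags=1000 CS?F → skip
[6] flags=1000 GE?F → skip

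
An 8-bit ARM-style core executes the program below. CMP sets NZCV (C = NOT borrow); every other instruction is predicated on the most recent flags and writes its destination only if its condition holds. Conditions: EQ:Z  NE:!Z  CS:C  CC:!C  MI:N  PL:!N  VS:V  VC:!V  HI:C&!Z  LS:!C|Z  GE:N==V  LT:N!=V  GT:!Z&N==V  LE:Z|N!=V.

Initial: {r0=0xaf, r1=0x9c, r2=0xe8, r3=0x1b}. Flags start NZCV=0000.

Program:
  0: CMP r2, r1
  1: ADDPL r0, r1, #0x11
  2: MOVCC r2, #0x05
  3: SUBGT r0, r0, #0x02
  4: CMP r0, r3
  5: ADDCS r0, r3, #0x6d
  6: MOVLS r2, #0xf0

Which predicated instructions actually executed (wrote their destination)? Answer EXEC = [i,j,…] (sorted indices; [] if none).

0: ✓ CMP  NZCV=0010
1: ✓ ADDPL  r0←0xad
2: · MOVCC
3: ✓ SUBGT  r0←0xab
4: ✓ CMP  NZCV=1010
5: ✓ ADDCS  r0←0x88
6: · MOVLS

EXEC = [1,3,5]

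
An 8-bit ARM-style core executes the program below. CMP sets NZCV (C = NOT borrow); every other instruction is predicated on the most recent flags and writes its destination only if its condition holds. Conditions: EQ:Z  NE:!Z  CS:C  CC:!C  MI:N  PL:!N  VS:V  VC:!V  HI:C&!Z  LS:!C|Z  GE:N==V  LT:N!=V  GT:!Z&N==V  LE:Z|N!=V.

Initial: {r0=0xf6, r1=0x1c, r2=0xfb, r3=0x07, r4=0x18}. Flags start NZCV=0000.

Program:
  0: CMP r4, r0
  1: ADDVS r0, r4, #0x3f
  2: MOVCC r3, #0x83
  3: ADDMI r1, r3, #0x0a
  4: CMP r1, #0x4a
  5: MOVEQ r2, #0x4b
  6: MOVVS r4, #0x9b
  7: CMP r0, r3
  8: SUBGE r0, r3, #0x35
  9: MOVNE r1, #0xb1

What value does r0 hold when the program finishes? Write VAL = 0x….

0: ✓ CMP  NZCV=0000
1: · ADDVS
2: ✓ MOVCC  r3←0x83
3: · ADDMI
4: ✓ CMP  NZCV=1000
5: · MOVEQ
6: · MOVVS
7: ✓ CMP  NZCV=0010
8: ✓ SUBGE  r0←0x4e
9: ✓ MOVNE  r1←0xb1

VAL = 0x4e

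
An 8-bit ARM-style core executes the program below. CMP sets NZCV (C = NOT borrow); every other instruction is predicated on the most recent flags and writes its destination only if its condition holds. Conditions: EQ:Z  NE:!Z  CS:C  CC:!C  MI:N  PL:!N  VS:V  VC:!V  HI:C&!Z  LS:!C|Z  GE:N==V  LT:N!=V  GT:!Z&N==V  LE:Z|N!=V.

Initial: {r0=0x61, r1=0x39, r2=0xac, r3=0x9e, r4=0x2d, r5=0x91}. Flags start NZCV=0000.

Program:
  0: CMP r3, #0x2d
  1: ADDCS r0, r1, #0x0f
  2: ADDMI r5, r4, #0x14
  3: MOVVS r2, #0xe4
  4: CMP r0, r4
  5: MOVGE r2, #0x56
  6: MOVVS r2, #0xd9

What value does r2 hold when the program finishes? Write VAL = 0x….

VAL = 0x56

0: ✓ CMP  NZCV=0011
1: ✓ ADDCS  r0←0x48
2: · ADDMI
3: ✓ MOVVS  r2←0xe4
4: ✓ CMP  NZCV=0010
5: ✓ MOVGE  r2←0x56
6: · MOVVS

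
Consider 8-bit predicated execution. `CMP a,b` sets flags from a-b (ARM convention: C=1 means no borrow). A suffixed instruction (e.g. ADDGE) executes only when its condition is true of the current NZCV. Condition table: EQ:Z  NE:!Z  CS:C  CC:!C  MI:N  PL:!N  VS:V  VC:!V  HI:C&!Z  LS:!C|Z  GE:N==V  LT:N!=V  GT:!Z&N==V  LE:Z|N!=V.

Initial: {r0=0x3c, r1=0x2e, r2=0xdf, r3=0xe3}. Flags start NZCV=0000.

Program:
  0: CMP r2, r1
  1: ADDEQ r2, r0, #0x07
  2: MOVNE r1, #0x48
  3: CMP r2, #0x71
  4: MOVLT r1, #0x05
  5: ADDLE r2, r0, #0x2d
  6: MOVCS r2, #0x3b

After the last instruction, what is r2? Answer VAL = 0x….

VAL = 0x3b

[0] flags=1010 → (cmp)
[1] flags=1010 EQ?F → skip
[2] flags=1010 NE?T → r1=0x48
[3] flags=0011 → (cmp)
[4] flags=0011 LT?T → r1=0x05
[5] flags=0011 LE?T → r2=0x69
[6] flags=0011 CS?T → r2=0x3b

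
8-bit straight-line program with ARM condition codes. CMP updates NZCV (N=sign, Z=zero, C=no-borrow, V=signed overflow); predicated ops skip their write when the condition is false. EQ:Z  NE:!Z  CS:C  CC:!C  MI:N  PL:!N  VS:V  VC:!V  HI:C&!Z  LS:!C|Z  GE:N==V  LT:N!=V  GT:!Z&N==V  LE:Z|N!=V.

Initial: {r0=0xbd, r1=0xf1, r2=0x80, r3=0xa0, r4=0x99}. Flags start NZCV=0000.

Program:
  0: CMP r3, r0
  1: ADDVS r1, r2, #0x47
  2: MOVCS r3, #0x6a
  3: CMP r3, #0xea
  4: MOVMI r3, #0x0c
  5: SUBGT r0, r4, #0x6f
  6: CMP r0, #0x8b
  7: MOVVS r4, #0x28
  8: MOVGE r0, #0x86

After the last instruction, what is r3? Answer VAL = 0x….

VAL = 0x0c

[0] flags=1000 → (cmp)
[1] flags=1000 VS?F → skip
[2] flags=1000 CS?F → skip
[3] flags=1000 → (cmp)
[4] flags=1000 MI?T → r3=0x0c
[5] flags=1000 GT?F → skip
[6] flags=0010 → (cmp)
[7] flags=0010 VS?F → skip
[8] flags=0010 GE?T → r0=0x86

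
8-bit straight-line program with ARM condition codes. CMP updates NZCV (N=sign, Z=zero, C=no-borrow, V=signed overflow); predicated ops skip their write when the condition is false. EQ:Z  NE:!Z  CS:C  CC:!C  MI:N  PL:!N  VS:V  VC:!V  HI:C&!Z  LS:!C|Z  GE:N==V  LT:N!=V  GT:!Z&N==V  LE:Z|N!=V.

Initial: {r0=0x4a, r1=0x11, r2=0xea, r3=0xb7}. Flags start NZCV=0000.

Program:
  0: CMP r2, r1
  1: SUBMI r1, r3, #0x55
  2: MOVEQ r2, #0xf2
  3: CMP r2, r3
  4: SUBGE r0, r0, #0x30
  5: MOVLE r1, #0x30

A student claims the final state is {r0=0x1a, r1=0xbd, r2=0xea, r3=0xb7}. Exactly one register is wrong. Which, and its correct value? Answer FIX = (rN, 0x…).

0: ✓ CMP  NZCV=1010
1: ✓ SUBMI  r1←0x62
2: · MOVEQ
3: ✓ CMP  NZCV=0010
4: ✓ SUBGE  r0←0x1a
5: · MOVLE

FIX = (r1, 0x62)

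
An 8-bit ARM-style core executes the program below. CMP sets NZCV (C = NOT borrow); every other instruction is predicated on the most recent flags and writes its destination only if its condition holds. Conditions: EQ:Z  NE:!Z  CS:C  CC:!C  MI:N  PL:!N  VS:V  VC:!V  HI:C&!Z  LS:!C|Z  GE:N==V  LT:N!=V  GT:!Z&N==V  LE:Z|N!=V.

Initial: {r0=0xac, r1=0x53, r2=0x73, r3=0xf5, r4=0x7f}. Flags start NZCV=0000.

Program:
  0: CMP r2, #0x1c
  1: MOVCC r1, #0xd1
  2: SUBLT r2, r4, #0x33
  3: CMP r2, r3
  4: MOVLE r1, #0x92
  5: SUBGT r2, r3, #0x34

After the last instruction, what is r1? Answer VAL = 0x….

VAL = 0x53

[0] flags=0010 → (cmp)
[1] flags=0010 CC?F → skip
[2] flags=0010 LT?F → skip
[3] flags=0000 → (cmp)
[4] flags=0000 LE?F → skip
[5] flags=0000 GT?T → r2=0xc1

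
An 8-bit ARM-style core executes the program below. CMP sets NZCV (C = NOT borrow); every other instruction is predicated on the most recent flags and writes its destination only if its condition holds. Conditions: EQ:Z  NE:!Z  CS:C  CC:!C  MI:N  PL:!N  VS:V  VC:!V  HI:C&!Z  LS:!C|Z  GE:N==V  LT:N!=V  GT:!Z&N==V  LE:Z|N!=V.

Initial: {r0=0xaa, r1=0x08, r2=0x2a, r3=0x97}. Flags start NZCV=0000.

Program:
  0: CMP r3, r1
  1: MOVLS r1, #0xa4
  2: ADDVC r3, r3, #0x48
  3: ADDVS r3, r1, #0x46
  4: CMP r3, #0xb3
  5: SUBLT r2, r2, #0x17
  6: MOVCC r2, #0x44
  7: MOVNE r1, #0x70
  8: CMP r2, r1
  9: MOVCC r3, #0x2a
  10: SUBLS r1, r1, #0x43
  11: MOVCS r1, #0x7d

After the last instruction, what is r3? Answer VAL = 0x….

[0] flags=1010 → (cmp)
[1] flags=1010 LS?F → skip
[2] flags=1010 VC?T → r3=0xdf
[3] flags=1010 VS?F → skip
[4] flags=0010 → (cmp)
[5] flags=0010 LT?F → skip
[6] flags=0010 CC?F → skip
[7] flags=0010 NE?T → r1=0x70
[8] flags=1000 → (cmp)
[9] flags=1000 CC?T → r3=0x2a
[10] flags=1000 LS?T → r1=0x2d
[11] flags=1000 CS?F → skip

VAL = 0x2a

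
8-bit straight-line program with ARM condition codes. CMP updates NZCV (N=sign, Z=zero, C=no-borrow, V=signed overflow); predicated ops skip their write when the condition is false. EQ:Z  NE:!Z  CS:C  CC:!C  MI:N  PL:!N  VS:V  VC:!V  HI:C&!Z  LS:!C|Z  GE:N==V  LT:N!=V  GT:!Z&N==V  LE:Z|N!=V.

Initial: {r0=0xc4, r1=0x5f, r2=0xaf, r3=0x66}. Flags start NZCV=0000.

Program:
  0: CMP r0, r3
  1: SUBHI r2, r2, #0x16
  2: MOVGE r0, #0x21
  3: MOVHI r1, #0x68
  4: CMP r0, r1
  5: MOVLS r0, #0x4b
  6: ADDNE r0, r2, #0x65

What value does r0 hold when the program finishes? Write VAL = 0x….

0: ✓ CMP  NZCV=0011
1: ✓ SUBHI  r2←0x99
2: · MOVGE
3: ✓ MOVHI  r1←0x68
4: ✓ CMP  NZCV=0011
5: · MOVLS
6: ✓ ADDNE  r0←0xfe

VAL = 0xfe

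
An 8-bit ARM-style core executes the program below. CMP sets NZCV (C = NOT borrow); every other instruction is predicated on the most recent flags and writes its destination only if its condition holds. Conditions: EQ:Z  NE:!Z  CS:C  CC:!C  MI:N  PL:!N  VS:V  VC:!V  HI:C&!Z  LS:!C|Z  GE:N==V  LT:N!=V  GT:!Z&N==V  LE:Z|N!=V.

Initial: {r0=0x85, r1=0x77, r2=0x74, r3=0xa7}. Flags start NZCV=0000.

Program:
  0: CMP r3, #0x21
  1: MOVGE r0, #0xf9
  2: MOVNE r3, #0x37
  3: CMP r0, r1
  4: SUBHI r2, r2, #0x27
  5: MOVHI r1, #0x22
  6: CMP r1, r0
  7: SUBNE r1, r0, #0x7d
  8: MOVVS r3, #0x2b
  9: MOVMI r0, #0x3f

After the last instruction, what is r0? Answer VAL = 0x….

VAL = 0x3f

[0] flags=1010 → (cmp)
[1] flags=1010 GE?F → skip
[2] flags=1010 NE?T → r3=0x37
[3] flags=0011 → (cmp)
[4] flags=0011 HI?T → r2=0x4d
[5] flags=0011 HI?T → r1=0x22
[6] flags=1001 → (cmp)
[7] flags=1001 NE?T → r1=0x08
[8] flags=1001 VS?T → r3=0x2b
[9] flags=1001 MI?T → r0=0x3f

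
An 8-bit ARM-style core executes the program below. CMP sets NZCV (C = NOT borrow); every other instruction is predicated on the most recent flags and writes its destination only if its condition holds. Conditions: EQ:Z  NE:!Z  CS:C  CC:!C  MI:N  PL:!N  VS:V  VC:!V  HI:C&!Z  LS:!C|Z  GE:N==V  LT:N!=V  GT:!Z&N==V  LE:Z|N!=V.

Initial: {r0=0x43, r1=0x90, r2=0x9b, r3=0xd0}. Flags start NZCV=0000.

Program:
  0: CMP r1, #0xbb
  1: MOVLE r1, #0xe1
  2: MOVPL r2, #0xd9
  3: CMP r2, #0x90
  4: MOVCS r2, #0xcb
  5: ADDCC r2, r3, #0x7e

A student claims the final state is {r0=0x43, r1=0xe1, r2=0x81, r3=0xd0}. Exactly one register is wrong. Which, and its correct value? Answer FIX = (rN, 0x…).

FIX = (r2, 0xcb)

0: ✓ CMP  NZCV=1000
1: ✓ MOVLE  r1←0xe1
2: · MOVPL
3: ✓ CMP  NZCV=0010
4: ✓ MOVCS  r2←0xcb
5: · ADDCC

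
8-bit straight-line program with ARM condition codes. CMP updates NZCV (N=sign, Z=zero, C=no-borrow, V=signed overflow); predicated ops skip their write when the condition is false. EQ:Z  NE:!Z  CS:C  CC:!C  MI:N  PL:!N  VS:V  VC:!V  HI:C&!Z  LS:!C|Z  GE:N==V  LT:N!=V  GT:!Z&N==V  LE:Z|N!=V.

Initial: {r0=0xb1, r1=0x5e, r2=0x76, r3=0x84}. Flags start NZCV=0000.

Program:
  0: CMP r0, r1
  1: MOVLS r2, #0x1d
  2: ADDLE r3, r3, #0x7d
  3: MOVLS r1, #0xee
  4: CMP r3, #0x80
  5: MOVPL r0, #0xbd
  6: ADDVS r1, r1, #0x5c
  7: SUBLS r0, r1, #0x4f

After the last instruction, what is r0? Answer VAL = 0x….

VAL = 0x6b

[0] flags=0011 → (cmp)
[1] flags=0011 LS?F → skip
[2] flags=0011 LE?T → r3=0x01
[3] flags=0011 LS?F → skip
[4] flags=1001 → (cmp)
[5] flags=1001 PL?F → skip
[6] flags=1001 VS?T → r1=0xba
[7] flags=1001 LS?T → r0=0x6b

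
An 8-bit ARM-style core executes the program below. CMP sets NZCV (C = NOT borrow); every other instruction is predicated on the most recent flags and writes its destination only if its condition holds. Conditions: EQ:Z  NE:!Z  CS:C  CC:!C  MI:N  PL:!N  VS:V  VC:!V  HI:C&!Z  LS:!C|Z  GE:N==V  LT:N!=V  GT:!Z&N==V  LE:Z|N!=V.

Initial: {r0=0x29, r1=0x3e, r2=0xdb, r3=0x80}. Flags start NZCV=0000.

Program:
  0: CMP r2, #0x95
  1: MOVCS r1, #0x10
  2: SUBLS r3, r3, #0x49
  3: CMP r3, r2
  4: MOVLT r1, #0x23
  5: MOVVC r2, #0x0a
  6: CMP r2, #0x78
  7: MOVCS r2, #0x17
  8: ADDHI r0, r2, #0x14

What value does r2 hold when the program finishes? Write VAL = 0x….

VAL = 0x0a

0: ✓ CMP  NZCV=0010
1: ✓ MOVCS  r1←0x10
2: · SUBLS
3: ✓ CMP  NZCV=1000
4: ✓ MOVLT  r1←0x23
5: ✓ MOVVC  r2←0x0a
6: ✓ CMP  NZCV=1000
7: · MOVCS
8: · ADDHI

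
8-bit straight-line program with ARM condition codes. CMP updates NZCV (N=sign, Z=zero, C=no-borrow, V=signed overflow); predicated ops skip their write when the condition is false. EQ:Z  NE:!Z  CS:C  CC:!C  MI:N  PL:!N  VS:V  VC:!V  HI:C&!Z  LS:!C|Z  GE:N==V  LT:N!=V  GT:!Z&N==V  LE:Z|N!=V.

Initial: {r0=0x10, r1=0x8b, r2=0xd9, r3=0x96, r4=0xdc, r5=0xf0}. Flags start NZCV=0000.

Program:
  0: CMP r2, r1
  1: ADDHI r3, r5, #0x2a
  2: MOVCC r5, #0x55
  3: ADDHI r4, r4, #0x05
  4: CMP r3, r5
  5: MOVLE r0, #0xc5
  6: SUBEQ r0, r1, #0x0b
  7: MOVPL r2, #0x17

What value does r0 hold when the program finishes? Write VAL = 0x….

0: ✓ CMP  NZCV=0010
1: ✓ ADDHI  r3←0x1a
2: · MOVCC
3: ✓ ADDHI  r4←0xe1
4: ✓ CMP  NZCV=0000
5: · MOVLE
6: · SUBEQ
7: ✓ MOVPL  r2←0x17

VAL = 0x10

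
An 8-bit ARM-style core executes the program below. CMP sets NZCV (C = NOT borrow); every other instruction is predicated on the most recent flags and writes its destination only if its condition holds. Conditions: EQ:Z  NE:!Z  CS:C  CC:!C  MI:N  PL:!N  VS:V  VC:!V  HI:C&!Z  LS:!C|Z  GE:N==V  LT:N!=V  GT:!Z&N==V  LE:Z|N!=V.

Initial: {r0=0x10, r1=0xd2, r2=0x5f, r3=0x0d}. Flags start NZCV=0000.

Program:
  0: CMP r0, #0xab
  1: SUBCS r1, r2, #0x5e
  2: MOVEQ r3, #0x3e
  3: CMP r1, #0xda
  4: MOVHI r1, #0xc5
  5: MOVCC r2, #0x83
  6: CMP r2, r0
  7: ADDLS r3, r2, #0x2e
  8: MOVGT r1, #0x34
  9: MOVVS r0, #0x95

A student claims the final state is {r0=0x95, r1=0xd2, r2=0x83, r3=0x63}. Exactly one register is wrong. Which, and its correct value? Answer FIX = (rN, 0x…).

0: ✓ CMP  NZCV=0000
1: · SUBCS
2: · MOVEQ
3: ✓ CMP  NZCV=1000
4: · MOVHI
5: ✓ MOVCC  r2←0x83
6: ✓ CMP  NZCV=0011
7: · ADDLS
8: · MOVGT
9: ✓ MOVVS  r0←0x95

FIX = (r3, 0x0d)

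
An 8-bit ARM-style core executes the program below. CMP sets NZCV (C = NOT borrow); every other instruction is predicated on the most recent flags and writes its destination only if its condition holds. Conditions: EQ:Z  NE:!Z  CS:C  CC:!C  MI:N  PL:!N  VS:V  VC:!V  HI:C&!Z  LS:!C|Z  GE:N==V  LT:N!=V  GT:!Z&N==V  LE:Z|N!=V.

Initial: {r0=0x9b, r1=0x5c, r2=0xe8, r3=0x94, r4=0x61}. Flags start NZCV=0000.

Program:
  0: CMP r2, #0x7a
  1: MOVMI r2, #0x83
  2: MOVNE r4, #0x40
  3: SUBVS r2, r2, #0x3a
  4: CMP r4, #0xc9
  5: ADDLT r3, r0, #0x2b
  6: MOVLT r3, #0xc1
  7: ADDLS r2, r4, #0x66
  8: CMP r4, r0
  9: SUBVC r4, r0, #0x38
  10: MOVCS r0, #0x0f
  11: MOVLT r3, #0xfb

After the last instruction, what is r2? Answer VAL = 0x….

VAL = 0xa6

[0] flags=0011 → (cmp)
[1] flags=0011 MI?F → skip
[2] flags=0011 NE?T → r4=0x40
[3] flags=0011 VS?T → r2=0xae
[4] flags=0000 → (cmp)
[5] flags=0000 LT?F → skip
[6] flags=0000 LT?F → skip
[7] flags=0000 LS?T → r2=0xa6
[8] flags=1001 → (cmp)
[9] flags=1001 VC?F → skip
[10] flags=1001 CS?F → skip
[11] flags=1001 LT?F → skip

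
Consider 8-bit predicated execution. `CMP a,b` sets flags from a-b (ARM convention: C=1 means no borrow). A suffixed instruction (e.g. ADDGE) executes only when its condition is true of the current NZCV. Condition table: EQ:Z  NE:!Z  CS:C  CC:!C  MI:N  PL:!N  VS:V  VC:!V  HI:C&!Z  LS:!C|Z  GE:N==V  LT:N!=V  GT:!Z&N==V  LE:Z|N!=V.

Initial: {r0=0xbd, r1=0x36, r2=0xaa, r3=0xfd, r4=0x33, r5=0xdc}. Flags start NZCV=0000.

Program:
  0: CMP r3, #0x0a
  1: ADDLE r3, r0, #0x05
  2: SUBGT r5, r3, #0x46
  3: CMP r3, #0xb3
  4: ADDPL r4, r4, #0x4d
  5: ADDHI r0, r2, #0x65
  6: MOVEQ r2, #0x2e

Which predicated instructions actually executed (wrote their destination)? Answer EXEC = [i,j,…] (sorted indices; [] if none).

EXEC = [1,4,5]

[0] flags=1010 → (cmp)
[1] flags=1010 LE?T → r3=0xc2
[2] flags=1010 GT?F → skip
[3] flags=0010 → (cmp)
[4] flags=0010 PL?T → r4=0x80
[5] flags=0010 HI?T → r0=0x0f
[6] flags=0010 EQ?F → skip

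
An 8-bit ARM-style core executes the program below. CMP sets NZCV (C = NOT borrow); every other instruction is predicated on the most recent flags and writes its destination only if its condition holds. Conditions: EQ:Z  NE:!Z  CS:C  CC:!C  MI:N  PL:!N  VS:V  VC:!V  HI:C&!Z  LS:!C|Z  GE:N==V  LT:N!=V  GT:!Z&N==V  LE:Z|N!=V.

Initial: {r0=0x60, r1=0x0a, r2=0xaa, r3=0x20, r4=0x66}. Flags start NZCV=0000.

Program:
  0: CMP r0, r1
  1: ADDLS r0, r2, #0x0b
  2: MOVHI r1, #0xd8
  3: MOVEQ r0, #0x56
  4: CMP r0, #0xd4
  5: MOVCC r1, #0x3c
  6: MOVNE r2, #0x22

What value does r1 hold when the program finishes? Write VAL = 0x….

VAL = 0x3c

0: ✓ CMP  NZCV=0010
1: · ADDLS
2: ✓ MOVHI  r1←0xd8
3: · MOVEQ
4: ✓ CMP  NZCV=1001
5: ✓ MOVCC  r1←0x3c
6: ✓ MOVNE  r2←0x22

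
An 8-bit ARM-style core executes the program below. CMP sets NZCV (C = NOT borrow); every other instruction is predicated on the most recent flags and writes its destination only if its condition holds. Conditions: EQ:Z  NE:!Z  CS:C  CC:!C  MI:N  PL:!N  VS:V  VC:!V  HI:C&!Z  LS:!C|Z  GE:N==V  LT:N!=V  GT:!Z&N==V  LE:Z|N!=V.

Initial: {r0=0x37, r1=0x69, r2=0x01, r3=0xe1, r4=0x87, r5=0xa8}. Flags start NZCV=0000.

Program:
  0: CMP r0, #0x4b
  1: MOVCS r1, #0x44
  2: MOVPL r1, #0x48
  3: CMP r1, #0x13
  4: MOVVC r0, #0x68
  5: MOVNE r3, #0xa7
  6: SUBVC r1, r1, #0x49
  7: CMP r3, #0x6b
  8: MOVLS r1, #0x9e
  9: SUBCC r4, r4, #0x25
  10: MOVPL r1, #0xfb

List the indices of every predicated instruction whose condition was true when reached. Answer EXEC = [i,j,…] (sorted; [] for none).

EXEC = [4,5,6,10]

0: ✓ CMP  NZCV=1000
1: · MOVCS
2: · MOVPL
3: ✓ CMP  NZCV=0010
4: ✓ MOVVC  r0←0x68
5: ✓ MOVNE  r3←0xa7
6: ✓ SUBVC  r1←0x20
7: ✓ CMP  NZCV=0011
8: · MOVLS
9: · SUBCC
10: ✓ MOVPL  r1←0xfb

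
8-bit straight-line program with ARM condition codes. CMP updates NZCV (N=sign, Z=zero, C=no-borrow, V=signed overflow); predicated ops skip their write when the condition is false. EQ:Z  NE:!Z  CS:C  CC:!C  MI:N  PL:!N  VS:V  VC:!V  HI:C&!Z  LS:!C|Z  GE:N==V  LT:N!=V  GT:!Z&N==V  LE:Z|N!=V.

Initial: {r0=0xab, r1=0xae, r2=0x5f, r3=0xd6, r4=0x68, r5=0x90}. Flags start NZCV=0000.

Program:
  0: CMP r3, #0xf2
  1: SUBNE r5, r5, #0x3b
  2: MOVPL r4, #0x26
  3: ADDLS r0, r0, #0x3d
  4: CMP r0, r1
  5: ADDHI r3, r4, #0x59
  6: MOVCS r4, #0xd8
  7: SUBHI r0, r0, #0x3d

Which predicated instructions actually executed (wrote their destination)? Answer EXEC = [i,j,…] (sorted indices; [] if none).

EXEC = [1,3,5,6,7]

0: ✓ CMP  NZCV=1000
1: ✓ SUBNE  r5←0x55
2: · MOVPL
3: ✓ ADDLS  r0←0xe8
4: ✓ CMP  NZCV=0010
5: ✓ ADDHI  r3←0xc1
6: ✓ MOVCS  r4←0xd8
7: ✓ SUBHI  r0←0xab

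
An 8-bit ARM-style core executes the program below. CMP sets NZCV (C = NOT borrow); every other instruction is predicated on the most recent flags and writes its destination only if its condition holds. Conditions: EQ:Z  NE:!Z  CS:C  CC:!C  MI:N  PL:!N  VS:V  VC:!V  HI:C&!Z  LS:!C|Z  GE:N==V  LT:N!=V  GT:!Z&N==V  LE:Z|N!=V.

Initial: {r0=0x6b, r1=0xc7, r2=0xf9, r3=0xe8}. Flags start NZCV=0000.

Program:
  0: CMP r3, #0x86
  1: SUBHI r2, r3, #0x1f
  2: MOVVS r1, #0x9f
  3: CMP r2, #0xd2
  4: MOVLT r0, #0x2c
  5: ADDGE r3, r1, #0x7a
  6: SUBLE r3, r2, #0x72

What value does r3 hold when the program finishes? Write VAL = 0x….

[0] flags=0010 → (cmp)
[1] flags=0010 HI?T → r2=0xc9
[2] flags=0010 VS?F → skip
[3] flags=1000 → (cmp)
[4] flags=1000 LT?T → r0=0x2c
[5] flags=1000 GE?F → skip
[6] flags=1000 LE?T → r3=0x57

VAL = 0x57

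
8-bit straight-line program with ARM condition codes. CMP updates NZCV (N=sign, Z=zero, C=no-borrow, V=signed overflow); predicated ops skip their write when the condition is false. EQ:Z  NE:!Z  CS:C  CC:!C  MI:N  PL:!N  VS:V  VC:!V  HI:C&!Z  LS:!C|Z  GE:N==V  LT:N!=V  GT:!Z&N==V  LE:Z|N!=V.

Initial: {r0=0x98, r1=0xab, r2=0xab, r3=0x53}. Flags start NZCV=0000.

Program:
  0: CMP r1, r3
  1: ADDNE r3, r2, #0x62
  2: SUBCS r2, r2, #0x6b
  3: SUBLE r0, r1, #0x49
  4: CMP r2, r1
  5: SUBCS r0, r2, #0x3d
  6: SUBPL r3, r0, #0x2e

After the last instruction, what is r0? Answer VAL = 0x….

0: ✓ CMP  NZCV=0011
1: ✓ ADDNE  r3←0x0d
2: ✓ SUBCS  r2←0x40
3: ✓ SUBLE  r0←0x62
4: ✓ CMP  NZCV=1001
5: · SUBCS
6: · SUBPL

VAL = 0x62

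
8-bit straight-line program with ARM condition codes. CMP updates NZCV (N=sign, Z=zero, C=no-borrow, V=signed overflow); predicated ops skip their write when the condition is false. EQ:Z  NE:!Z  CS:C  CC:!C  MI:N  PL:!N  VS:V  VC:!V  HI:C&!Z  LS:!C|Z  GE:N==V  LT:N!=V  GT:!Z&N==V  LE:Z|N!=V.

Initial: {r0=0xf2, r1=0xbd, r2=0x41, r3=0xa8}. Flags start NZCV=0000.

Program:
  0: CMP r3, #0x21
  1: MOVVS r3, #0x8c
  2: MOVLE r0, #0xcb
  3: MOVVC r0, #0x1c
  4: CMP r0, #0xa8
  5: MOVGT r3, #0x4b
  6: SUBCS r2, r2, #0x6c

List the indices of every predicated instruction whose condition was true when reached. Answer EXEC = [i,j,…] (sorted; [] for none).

EXEC = [2,3,5]

[0] flags=1010 → (cmp)
[1] flags=1010 VS?F → skip
[2] flags=1010 LE?T → r0=0xcb
[3] flags=1010 VC?T → r0=0x1c
[4] flags=0000 → (cmp)
[5] flags=0000 GT?T → r3=0x4b
[6] flags=0000 CS?F → skip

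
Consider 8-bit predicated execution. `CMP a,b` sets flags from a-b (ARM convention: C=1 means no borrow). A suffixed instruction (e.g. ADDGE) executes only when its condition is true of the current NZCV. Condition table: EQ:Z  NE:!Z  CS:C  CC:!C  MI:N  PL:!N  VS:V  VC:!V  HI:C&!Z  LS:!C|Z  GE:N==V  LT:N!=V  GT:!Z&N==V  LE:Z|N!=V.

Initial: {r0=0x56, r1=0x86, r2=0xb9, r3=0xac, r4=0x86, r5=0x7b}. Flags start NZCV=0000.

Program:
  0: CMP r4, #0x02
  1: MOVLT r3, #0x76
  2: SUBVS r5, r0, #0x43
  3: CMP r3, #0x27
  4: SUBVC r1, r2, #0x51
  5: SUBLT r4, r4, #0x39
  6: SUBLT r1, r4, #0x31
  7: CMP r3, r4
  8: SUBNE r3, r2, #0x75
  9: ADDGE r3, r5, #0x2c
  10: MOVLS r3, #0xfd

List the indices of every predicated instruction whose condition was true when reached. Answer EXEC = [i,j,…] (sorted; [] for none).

0: ✓ CMP  NZCV=1010
1: ✓ MOVLT  r3←0x76
2: · SUBVS
3: ✓ CMP  NZCV=0010
4: ✓ SUBVC  r1←0x68
5: · SUBLT
6: · SUBLT
7: ✓ CMP  NZCV=1001
8: ✓ SUBNE  r3←0x44
9: ✓ ADDGE  r3←0xa7
10: ✓ MOVLS  r3←0xfd

EXEC = [1,4,8,9,10]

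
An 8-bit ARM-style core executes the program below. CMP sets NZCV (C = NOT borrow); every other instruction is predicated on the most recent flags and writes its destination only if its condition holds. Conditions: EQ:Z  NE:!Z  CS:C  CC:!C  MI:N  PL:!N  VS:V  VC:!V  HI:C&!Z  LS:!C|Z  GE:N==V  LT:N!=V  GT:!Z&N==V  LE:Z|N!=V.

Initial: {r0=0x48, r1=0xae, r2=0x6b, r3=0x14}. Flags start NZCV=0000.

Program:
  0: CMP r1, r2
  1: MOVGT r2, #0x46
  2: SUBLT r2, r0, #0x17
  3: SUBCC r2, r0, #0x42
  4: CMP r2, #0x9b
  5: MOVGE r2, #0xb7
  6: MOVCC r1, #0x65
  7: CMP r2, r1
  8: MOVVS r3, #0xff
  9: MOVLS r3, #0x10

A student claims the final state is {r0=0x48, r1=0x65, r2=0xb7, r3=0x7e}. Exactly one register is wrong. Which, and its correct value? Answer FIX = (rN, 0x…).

0: ✓ CMP  NZCV=0011
1: · MOVGT
2: ✓ SUBLT  r2←0x31
3: · SUBCC
4: ✓ CMP  NZCV=1001
5: ✓ MOVGE  r2←0xb7
6: ✓ MOVCC  r1←0x65
7: ✓ CMP  NZCV=0011
8: ✓ MOVVS  r3←0xff
9: · MOVLS

FIX = (r3, 0xff)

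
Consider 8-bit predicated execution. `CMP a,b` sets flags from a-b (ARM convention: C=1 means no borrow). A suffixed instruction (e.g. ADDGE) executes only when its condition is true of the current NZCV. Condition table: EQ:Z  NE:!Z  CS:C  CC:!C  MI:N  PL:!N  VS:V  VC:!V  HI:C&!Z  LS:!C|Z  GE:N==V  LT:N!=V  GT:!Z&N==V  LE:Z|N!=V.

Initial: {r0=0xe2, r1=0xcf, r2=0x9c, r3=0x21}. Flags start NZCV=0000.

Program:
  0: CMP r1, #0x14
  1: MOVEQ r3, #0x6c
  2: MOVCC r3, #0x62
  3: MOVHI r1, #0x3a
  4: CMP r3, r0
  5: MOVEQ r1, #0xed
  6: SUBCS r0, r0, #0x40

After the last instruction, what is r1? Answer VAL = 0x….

0: ✓ CMP  NZCV=1010
1: · MOVEQ
2: · MOVCC
3: ✓ MOVHI  r1←0x3a
4: ✓ CMP  NZCV=0000
5: · MOVEQ
6: · SUBCS

VAL = 0x3a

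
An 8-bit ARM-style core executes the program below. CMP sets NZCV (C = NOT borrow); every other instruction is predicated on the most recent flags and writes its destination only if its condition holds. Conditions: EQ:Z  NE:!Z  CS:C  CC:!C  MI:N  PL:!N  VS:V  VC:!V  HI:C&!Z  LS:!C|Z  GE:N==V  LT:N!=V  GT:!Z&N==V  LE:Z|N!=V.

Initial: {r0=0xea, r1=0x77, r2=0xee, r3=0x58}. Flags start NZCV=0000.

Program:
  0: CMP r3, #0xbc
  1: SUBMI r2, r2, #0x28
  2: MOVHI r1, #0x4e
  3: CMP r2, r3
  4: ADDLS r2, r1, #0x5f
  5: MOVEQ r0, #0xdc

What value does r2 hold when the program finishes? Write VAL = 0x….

[0] flags=1001 → (cmp)
[1] flags=1001 MI?T → r2=0xc6
[2] flags=1001 HI?F → skip
[3] flags=0011 → (cmp)
[4] flags=0011 LS?F → skip
[5] flags=0011 EQ?F → skip

VAL = 0xc6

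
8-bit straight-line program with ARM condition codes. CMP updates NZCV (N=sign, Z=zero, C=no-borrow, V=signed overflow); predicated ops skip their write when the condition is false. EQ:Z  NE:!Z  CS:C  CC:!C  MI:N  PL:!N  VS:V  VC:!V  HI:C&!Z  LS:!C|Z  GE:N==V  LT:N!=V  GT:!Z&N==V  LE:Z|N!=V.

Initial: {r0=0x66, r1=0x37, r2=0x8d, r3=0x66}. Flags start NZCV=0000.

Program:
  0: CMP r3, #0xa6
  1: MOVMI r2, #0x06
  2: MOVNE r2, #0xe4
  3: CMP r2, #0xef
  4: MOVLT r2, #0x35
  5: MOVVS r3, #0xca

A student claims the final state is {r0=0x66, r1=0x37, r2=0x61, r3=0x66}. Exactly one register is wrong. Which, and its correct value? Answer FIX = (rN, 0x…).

FIX = (r2, 0x35)

0: ✓ CMP  NZCV=1001
1: ✓ MOVMI  r2←0x06
2: ✓ MOVNE  r2←0xe4
3: ✓ CMP  NZCV=1000
4: ✓ MOVLT  r2←0x35
5: · MOVVS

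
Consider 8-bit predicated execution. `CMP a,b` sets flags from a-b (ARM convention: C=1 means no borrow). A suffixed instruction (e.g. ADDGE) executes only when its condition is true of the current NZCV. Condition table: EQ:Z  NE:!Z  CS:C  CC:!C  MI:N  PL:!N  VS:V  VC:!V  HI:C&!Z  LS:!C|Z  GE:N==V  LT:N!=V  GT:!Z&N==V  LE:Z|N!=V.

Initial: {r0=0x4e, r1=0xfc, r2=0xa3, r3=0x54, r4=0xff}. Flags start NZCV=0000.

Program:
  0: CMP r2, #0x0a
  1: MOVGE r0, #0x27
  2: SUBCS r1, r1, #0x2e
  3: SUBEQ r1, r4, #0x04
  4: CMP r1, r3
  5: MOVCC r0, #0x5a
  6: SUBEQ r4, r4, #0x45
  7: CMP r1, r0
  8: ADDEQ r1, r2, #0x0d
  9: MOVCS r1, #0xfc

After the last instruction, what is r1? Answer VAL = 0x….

0: ✓ CMP  NZCV=1010
1: · MOVGE
2: ✓ SUBCS  r1←0xce
3: · SUBEQ
4: ✓ CMP  NZCV=0011
5: · MOVCC
6: · SUBEQ
7: ✓ CMP  NZCV=1010
8: · ADDEQ
9: ✓ MOVCS  r1←0xfc

VAL = 0xfc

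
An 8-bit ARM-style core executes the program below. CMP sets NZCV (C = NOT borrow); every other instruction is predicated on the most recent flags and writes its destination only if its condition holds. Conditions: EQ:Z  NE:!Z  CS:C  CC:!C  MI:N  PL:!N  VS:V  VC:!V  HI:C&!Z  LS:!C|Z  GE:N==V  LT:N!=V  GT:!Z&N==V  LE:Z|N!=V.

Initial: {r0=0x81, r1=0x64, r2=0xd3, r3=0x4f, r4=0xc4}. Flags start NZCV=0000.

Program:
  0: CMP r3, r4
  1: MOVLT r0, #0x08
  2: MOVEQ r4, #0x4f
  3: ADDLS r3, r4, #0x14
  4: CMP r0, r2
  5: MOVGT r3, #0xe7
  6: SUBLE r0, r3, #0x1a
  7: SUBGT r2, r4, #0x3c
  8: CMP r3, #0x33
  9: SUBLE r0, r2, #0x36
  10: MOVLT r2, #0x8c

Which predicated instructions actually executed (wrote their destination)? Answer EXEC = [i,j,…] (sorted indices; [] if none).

0: ✓ CMP  NZCV=1001
1: · MOVLT
2: · MOVEQ
3: ✓ ADDLS  r3←0xd8
4: ✓ CMP  NZCV=1000
5: · MOVGT
6: ✓ SUBLE  r0←0xbe
7: · SUBGT
8: ✓ CMP  NZCV=1010
9: ✓ SUBLE  r0←0x9d
10: ✓ MOVLT  r2←0x8c

EXEC = [3,6,9,10]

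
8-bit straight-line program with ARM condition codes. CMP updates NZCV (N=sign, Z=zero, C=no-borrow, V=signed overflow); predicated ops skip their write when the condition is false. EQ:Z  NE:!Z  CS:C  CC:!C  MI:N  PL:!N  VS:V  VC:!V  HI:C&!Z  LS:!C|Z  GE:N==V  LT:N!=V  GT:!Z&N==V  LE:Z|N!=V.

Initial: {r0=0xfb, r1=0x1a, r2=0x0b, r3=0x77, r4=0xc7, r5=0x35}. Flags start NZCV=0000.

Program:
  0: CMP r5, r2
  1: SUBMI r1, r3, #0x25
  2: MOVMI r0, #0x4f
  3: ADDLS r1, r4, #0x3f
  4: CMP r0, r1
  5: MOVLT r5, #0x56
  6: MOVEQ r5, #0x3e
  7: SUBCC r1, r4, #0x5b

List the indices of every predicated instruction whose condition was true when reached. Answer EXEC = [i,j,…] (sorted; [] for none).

[0] flags=0010 → (cmp)
[1] flags=0010 MI?F → skip
[2] flags=0010 MI?F → skip
[3] flags=0010 LS?F → skip
[4] flags=1010 → (cmp)
[5] flags=1010 LT?T → r5=0x56
[6] flags=1010 EQ?F → skip
[7] flags=1010 CC?F → skip

EXEC = [5]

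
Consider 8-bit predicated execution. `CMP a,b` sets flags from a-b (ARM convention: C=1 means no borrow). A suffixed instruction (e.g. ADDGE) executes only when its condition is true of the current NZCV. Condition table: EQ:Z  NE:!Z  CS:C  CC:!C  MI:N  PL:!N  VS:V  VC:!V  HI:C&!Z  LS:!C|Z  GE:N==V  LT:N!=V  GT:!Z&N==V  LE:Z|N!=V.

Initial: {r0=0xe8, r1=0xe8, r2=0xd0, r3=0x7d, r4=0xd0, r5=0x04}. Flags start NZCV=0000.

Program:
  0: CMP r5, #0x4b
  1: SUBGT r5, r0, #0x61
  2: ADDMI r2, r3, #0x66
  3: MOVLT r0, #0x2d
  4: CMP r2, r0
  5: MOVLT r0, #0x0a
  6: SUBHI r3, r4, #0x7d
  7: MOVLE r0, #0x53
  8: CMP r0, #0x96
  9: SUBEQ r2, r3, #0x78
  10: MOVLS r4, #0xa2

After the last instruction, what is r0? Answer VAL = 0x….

[0] flags=1000 → (cmp)
[1] flags=1000 GT?F → skip
[2] flags=1000 MI?T → r2=0xe3
[3] flags=1000 LT?T → r0=0x2d
[4] flags=1010 → (cmp)
[5] flags=1010 LT?T → r0=0x0a
[6] flags=1010 HI?T → r3=0x53
[7] flags=1010 LE?T → r0=0x53
[8] flags=1001 → (cmp)
[9] flags=1001 EQ?F → skip
[10] flags=1001 LS?T → r4=0xa2

VAL = 0x53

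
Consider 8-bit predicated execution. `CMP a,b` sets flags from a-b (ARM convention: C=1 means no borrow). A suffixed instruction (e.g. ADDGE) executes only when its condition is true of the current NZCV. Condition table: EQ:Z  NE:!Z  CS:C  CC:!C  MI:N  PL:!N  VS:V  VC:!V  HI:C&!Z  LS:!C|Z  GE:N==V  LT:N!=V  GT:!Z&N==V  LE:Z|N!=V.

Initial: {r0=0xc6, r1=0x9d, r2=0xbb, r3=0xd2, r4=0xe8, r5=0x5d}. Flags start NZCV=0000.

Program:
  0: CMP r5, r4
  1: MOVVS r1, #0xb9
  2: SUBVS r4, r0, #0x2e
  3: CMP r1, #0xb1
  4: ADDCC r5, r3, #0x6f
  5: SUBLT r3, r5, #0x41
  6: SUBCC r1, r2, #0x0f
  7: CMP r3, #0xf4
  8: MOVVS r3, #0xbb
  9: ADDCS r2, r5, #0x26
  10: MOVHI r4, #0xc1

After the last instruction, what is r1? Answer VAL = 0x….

[0] flags=0000 → (cmp)
[1] flags=0000 VS?F → skip
[2] flags=0000 VS?F → skip
[3] flags=1000 → (cmp)
[4] flags=1000 CC?T → r5=0x41
[5] flags=1000 LT?T → r3=0x00
[6] flags=1000 CC?T → r1=0xac
[7] flags=0000 → (cmp)
[8] flags=0000 VS?F → skip
[9] flags=0000 CS?F → skip
[10] flags=0000 HI?F → skip

VAL = 0xac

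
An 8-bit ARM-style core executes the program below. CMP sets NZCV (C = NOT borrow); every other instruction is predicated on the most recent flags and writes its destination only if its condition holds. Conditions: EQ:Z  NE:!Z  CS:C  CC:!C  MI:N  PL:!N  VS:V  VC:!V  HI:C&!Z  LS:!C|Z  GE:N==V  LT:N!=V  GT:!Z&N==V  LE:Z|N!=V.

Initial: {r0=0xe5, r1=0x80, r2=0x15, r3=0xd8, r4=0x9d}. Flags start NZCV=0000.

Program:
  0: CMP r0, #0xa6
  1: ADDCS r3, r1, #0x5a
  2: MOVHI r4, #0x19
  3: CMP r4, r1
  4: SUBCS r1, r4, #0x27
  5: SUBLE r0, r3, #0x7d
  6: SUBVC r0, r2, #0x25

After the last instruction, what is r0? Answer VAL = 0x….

VAL = 0xe5

0: ✓ CMP  NZCV=0010
1: ✓ ADDCS  r3←0xda
2: ✓ MOVHI  r4←0x19
3: ✓ CMP  NZCV=1001
4: · SUBCS
5: · SUBLE
6: · SUBVC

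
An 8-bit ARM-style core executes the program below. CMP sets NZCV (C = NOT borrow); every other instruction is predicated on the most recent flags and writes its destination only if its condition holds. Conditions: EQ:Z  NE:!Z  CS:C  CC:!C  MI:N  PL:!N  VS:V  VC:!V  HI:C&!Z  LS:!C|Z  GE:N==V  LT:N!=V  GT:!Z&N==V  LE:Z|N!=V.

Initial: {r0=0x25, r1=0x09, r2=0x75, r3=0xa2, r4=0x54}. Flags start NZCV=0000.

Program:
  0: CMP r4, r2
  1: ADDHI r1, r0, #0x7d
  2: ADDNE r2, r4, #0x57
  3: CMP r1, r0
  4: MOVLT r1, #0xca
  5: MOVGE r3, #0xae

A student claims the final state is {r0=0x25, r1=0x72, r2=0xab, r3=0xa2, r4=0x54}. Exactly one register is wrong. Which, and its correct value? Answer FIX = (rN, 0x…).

FIX = (r1, 0xca)

[0] flags=1000 → (cmp)
[1] flags=1000 HI?F → skip
[2] flags=1000 NE?T → r2=0xab
[3] flags=1000 → (cmp)
[4] flags=1000 LT?T → r1=0xca
[5] flags=1000 GE?F → skip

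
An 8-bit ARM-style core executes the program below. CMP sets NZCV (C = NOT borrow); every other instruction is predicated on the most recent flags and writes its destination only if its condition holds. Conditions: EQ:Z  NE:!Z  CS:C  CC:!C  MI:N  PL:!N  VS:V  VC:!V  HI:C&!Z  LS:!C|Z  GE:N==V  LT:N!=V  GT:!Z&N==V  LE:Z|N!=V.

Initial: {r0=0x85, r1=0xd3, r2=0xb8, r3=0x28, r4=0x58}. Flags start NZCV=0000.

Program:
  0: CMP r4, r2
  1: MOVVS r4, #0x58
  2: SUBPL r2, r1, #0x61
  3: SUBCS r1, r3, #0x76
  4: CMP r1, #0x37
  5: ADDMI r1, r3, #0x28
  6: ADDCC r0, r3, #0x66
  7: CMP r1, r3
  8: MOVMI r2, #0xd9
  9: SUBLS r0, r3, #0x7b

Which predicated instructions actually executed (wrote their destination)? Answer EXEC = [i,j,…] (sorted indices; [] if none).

[0] flags=1001 → (cmp)
[1] flags=1001 VS?T → r4=0x58
[2] flags=1001 PL?F → skip
[3] flags=1001 CS?F → skip
[4] flags=1010 → (cmp)
[5] flags=1010 MI?T → r1=0x50
[6] flags=1010 CC?F → skip
[7] flags=0010 → (cmp)
[8] flags=0010 MI?F → skip
[9] flags=0010 LS?F → skip

EXEC = [1,5]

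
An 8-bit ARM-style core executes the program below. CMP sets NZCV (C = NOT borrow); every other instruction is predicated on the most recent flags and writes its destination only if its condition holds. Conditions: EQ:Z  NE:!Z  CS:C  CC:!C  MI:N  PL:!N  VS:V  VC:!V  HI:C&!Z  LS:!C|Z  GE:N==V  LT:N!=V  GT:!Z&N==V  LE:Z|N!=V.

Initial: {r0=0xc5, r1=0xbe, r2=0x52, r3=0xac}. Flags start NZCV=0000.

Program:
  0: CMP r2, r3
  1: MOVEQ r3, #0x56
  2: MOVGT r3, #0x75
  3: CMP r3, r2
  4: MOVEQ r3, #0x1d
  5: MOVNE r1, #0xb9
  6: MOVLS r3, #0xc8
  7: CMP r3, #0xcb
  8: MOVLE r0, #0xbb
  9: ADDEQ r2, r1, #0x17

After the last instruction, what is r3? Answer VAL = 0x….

0: ✓ CMP  NZCV=1001
1: · MOVEQ
2: ✓ MOVGT  r3←0x75
3: ✓ CMP  NZCV=0010
4: · MOVEQ
5: ✓ MOVNE  r1←0xb9
6: · MOVLS
7: ✓ CMP  NZCV=1001
8: · MOVLE
9: · ADDEQ

VAL = 0x75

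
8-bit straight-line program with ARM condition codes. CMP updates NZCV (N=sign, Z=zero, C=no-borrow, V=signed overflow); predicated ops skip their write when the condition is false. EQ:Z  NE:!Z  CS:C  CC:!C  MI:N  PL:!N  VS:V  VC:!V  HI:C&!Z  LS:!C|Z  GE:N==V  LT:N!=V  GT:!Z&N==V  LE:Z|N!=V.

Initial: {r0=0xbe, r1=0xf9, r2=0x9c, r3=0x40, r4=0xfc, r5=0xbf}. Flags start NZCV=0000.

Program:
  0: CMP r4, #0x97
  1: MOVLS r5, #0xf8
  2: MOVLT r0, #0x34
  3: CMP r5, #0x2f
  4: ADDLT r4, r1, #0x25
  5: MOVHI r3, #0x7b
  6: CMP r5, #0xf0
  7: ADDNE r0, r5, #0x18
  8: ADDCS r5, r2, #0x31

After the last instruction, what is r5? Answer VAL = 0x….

VAL = 0xbf

[0] flags=0010 → (cmp)
[1] flags=0010 LS?F → skip
[2] flags=0010 LT?F → skip
[3] flags=1010 → (cmp)
[4] flags=1010 LT?T → r4=0x1e
[5] flags=1010 HI?T → r3=0x7b
[6] flags=1000 → (cmp)
[7] flags=1000 NE?T → r0=0xd7
[8] flags=1000 CS?F → skip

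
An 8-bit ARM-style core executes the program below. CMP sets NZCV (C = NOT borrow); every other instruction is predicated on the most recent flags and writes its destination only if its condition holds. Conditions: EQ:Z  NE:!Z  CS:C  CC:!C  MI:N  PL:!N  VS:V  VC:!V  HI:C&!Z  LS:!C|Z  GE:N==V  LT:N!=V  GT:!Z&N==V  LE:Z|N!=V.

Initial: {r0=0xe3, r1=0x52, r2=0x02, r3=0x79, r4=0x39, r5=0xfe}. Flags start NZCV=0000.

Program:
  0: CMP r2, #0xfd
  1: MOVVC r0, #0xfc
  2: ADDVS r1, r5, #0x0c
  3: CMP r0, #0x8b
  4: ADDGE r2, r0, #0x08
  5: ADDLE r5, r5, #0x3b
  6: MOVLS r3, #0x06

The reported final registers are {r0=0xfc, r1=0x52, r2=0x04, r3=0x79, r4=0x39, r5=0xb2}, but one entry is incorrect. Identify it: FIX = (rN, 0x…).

FIX = (r5, 0xfe)

[0] flags=0000 → (cmp)
[1] flags=0000 VC?T → r0=0xfc
[2] flags=0000 VS?F → skip
[3] flags=0010 → (cmp)
[4] flags=0010 GE?T → r2=0x04
[5] flags=0010 LE?F → skip
[6] flags=0010 LS?F → skip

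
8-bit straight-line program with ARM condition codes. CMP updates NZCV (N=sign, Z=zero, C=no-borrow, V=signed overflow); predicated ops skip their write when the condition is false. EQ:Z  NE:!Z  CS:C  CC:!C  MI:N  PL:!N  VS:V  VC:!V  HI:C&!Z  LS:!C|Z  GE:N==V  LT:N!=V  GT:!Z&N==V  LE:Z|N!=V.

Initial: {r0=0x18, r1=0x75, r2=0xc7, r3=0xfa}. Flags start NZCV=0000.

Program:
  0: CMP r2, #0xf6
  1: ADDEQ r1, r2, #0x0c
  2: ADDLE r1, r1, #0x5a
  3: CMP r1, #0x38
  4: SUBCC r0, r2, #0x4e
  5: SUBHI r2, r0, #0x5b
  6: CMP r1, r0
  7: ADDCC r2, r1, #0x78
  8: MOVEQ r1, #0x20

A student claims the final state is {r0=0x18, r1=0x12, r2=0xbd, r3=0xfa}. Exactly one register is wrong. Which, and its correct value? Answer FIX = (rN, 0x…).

0: ✓ CMP  NZCV=1000
1: · ADDEQ
2: ✓ ADDLE  r1←0xcf
3: ✓ CMP  NZCV=1010
4: · SUBCC
5: ✓ SUBHI  r2←0xbd
6: ✓ CMP  NZCV=1010
7: · ADDCC
8: · MOVEQ

FIX = (r1, 0xcf)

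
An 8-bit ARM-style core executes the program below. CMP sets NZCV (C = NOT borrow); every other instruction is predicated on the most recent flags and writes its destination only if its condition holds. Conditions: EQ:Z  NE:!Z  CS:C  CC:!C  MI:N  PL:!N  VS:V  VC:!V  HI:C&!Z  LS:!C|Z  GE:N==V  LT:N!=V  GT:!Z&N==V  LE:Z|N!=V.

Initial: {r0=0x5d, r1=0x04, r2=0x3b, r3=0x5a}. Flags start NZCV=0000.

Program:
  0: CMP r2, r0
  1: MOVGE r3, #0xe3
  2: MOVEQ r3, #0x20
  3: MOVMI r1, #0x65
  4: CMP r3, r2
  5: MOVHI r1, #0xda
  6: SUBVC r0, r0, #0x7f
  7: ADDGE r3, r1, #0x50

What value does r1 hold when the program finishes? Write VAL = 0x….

VAL = 0xda

[0] flags=1000 → (cmp)
[1] flags=1000 GE?F → skip
[2] flags=1000 EQ?F → skip
[3] flags=1000 MI?T → r1=0x65
[4] flags=0010 → (cmp)
[5] flags=0010 HI?T → r1=0xda
[6] flags=0010 VC?T → r0=0xde
[7] flags=0010 GE?T → r3=0x2a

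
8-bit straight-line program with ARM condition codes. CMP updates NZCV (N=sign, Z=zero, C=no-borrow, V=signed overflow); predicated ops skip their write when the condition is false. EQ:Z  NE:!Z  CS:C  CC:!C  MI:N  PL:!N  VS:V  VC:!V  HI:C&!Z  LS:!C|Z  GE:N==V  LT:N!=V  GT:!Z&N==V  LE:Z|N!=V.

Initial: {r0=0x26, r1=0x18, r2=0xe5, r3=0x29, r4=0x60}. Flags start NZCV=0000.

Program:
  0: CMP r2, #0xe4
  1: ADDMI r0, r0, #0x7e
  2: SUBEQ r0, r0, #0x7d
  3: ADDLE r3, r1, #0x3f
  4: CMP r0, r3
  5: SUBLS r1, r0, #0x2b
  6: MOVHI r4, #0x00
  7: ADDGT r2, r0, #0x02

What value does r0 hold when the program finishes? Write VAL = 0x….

VAL = 0x26

[0] flags=0010 → (cmp)
[1] flags=0010 MI?F → skip
[2] flags=0010 EQ?F → skip
[3] flags=0010 LE?F → skip
[4] flags=1000 → (cmp)
[5] flags=1000 LS?T → r1=0xfb
[6] flags=1000 HI?F → skip
[7] flags=1000 GT?F → skip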